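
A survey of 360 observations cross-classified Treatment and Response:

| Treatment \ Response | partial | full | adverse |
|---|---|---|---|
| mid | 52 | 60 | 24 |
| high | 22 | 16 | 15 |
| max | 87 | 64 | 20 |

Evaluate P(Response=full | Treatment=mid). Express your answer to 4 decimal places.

0.4412

Total with Treatment=mid: 52 + 60 + 24 = 136.
P(Response=full | Treatment=mid) = 60/136 = 0.4412.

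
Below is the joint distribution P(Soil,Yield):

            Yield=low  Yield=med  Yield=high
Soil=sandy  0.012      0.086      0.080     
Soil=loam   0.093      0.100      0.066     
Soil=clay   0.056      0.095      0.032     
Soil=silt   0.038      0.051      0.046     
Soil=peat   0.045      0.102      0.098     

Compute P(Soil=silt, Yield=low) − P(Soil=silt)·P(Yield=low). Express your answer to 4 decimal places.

0.0051

P(Soil=silt) = 0.038 + 0.051 + 0.046 = 0.135.
P(Yield=low) = 0.012 + 0.093 + 0.056 + 0.038 + 0.045 = 0.244.
P(Soil=silt, Yield=low) − P(Soil=silt)P(Yield=low) = 0.038 − 0.135×0.244 = 0.0051.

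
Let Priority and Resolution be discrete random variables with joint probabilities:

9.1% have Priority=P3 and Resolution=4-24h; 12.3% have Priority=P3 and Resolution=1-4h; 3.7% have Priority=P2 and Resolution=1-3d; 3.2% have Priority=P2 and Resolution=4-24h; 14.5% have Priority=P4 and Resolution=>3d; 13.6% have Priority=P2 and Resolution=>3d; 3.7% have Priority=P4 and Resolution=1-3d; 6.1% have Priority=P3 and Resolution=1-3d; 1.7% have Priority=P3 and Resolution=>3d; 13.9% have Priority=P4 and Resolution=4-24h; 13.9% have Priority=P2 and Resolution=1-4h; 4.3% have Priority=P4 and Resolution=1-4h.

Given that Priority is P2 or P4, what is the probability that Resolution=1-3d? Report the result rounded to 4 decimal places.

0.1045

P(Priority=P2) = 0.139 + 0.032 + 0.037 + 0.136 = 0.344.
P(Priority=P4) = 0.043 + 0.139 + 0.037 + 0.145 = 0.364.
P(Priority ∈ {P2, P4}) = 0.344 + 0.364 = 0.708; P(Resolution=1-3d, Priority ∈ {P2, P4}) = 0.037 + 0.037 = 0.074.
P(Resolution=1-3d | Priority ∈ {P2, P4}) = 0.074/0.708 = 0.1045.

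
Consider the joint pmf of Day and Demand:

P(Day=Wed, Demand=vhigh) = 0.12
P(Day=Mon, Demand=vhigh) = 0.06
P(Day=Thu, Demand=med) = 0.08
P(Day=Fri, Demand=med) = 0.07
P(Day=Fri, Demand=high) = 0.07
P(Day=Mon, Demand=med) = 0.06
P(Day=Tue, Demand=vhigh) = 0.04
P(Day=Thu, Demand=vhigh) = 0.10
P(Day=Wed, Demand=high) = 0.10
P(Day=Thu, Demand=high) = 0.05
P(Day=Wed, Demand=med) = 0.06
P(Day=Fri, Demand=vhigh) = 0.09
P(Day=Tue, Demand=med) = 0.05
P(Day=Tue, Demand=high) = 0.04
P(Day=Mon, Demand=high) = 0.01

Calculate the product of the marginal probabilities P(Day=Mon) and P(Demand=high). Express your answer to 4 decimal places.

P(Day=Mon) = 0.06 + 0.01 + 0.06 = 0.13.
P(Demand=high) = 0.01 + 0.04 + 0.10 + 0.05 + 0.07 = 0.27.
Product: 0.13 × 0.27 = 0.0351.

0.0351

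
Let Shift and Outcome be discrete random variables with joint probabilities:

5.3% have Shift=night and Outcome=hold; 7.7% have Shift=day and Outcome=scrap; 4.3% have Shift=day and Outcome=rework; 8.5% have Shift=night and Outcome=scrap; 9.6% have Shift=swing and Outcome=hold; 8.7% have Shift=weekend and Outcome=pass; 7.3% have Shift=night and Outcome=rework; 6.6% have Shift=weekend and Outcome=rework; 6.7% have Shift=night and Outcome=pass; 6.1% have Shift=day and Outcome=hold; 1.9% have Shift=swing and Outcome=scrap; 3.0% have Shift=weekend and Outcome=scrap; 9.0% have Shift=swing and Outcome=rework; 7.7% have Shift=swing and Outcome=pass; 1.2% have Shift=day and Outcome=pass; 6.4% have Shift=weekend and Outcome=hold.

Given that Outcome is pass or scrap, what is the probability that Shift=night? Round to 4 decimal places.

0.3348

P(Outcome=pass) = 0.012 + 0.077 + 0.067 + 0.087 = 0.243.
P(Outcome=scrap) = 0.077 + 0.019 + 0.085 + 0.030 = 0.211.
P(Outcome ∈ {pass, scrap}) = 0.243 + 0.211 = 0.454; P(Shift=night, Outcome ∈ {pass, scrap}) = 0.067 + 0.085 = 0.152.
P(Shift=night | Outcome ∈ {pass, scrap}) = 0.152/0.454 = 0.3348.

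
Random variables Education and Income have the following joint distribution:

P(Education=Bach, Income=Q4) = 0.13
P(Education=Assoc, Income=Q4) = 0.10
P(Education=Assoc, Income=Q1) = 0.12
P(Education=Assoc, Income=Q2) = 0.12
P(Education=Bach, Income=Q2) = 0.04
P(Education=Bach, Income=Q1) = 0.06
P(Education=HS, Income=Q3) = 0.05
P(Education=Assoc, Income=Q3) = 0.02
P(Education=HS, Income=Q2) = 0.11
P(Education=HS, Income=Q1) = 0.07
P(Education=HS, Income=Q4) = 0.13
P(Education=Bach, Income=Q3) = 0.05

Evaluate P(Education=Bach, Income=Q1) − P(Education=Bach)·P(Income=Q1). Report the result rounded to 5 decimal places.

-0.01000

P(Education=Bach) = 0.06 + 0.04 + 0.05 + 0.13 = 0.28.
P(Income=Q1) = 0.07 + 0.12 + 0.06 = 0.25.
P(Education=Bach, Income=Q1) − P(Education=Bach)P(Income=Q1) = 0.06 − 0.28×0.25 = -0.01000.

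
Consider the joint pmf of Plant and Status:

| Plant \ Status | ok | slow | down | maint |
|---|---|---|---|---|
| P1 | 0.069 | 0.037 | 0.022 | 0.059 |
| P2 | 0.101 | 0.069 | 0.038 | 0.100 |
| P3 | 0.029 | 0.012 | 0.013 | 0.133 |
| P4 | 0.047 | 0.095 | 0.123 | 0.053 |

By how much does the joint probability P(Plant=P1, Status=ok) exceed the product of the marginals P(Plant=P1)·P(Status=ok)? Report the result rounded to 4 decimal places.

0.0230

P(Plant=P1) = 0.069 + 0.037 + 0.022 + 0.059 = 0.187.
P(Status=ok) = 0.069 + 0.101 + 0.029 + 0.047 = 0.246.
P(Plant=P1, Status=ok) − P(Plant=P1)P(Status=ok) = 0.069 − 0.187×0.246 = 0.0230.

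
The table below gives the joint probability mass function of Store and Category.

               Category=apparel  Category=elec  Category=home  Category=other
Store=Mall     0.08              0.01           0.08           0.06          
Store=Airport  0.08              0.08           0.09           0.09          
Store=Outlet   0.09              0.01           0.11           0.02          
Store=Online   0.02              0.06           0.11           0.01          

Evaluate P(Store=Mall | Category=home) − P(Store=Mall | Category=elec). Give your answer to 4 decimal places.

0.1426

P(Category=home) = 0.08 + 0.09 + 0.11 + 0.11 = 0.39; P(Store=Mall | Category=home) = 0.08/0.39 = 0.20513.
P(Category=elec) = 0.01 + 0.08 + 0.01 + 0.06 = 0.16; P(Store=Mall | Category=elec) = 0.01/0.16 = 0.06250.
Difference = 0.1426.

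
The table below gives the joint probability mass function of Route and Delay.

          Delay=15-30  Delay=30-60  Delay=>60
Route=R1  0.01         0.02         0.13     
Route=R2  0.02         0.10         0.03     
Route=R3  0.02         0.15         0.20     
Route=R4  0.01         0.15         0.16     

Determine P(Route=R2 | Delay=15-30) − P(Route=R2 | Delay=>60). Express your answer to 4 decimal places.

0.2756

P(Delay=15-30) = 0.01 + 0.02 + 0.02 + 0.01 = 0.06; P(Route=R2 | Delay=15-30) = 0.02/0.06 = 0.33333.
P(Delay=>60) = 0.13 + 0.03 + 0.20 + 0.16 = 0.52; P(Route=R2 | Delay=>60) = 0.03/0.52 = 0.05769.
Difference = 0.2756.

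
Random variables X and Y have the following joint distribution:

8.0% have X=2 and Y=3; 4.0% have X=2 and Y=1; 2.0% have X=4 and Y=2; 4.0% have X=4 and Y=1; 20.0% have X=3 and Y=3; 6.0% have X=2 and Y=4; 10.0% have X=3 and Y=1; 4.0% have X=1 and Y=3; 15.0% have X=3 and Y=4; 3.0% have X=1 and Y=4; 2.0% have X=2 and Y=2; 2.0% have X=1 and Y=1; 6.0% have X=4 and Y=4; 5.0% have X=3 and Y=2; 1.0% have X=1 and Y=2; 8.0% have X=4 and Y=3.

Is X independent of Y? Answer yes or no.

Every cell satisfies P(X,Y) = P(X)·P(Y). For instance P(X=2) = 0.200, P(Y=3) = 0.400, and 0.200×0.400 = 0.080 matches the joint entry. So X and Y are independent.

yes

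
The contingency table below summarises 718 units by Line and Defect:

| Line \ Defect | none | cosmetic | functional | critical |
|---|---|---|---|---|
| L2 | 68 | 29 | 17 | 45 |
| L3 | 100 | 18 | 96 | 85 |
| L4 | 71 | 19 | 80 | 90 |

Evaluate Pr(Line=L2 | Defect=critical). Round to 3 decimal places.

0.205

Total with Defect=critical: 45 + 85 + 90 = 220.
P(Line=L2 | Defect=critical) = 45/220 = 0.205.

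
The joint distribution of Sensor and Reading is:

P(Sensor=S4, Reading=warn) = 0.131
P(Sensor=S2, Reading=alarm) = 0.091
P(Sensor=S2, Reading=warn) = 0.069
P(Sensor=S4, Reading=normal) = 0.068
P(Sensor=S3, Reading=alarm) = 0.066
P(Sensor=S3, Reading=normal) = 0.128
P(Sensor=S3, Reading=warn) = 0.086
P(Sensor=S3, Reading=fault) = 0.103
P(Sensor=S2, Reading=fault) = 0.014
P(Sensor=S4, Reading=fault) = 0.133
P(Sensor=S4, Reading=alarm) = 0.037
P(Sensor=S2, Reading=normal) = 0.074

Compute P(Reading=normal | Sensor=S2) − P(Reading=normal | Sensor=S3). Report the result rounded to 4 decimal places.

P(Sensor=S2) = 0.074 + 0.069 + 0.091 + 0.014 = 0.248; P(Reading=normal | Sensor=S2) = 0.074/0.248 = 0.29839.
P(Sensor=S3) = 0.128 + 0.086 + 0.066 + 0.103 = 0.383; P(Reading=normal | Sensor=S3) = 0.128/0.383 = 0.33420.
Difference = -0.0358.

-0.0358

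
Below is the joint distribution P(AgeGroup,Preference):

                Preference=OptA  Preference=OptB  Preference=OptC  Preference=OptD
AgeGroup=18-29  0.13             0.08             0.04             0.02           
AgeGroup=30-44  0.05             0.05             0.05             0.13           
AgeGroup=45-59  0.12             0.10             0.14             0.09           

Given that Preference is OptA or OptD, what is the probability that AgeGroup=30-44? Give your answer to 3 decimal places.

P(Preference=OptA) = 0.13 + 0.05 + 0.12 = 0.30.
P(Preference=OptD) = 0.02 + 0.13 + 0.09 = 0.24.
P(Preference ∈ {OptA, OptD}) = 0.30 + 0.24 = 0.54; P(AgeGroup=30-44, Preference ∈ {OptA, OptD}) = 0.05 + 0.13 = 0.18.
P(AgeGroup=30-44 | Preference ∈ {OptA, OptD}) = 0.18/0.54 = 0.333.

0.333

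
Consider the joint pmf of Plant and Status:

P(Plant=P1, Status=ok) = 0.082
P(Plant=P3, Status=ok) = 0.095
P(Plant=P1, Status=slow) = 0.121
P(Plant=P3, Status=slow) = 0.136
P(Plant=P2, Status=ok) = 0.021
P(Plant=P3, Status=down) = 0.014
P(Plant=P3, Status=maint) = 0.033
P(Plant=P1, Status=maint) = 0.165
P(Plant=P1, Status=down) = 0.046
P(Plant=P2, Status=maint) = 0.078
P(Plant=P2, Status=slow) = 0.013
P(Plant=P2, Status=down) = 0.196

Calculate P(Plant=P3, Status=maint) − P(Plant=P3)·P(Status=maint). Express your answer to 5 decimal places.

-0.04373

P(Plant=P3) = 0.095 + 0.136 + 0.014 + 0.033 = 0.278.
P(Status=maint) = 0.165 + 0.078 + 0.033 = 0.276.
P(Plant=P3, Status=maint) − P(Plant=P3)P(Status=maint) = 0.033 − 0.278×0.276 = -0.04373.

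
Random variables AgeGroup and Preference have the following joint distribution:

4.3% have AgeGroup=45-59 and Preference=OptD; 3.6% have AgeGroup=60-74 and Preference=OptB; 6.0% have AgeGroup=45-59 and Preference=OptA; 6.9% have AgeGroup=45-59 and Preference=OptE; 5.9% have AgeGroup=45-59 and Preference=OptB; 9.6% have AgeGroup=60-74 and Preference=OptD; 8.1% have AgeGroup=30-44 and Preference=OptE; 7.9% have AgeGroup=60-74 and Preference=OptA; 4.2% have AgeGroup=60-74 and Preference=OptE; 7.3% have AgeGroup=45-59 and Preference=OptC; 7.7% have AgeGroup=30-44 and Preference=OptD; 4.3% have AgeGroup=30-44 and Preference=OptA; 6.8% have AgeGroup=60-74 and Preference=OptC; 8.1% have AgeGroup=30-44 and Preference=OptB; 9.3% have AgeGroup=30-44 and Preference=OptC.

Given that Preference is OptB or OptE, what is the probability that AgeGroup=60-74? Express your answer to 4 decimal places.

P(Preference=OptB) = 0.081 + 0.059 + 0.036 = 0.176.
P(Preference=OptE) = 0.081 + 0.069 + 0.042 = 0.192.
P(Preference ∈ {OptB, OptE}) = 0.176 + 0.192 = 0.368; P(AgeGroup=60-74, Preference ∈ {OptB, OptE}) = 0.036 + 0.042 = 0.078.
P(AgeGroup=60-74 | Preference ∈ {OptB, OptE}) = 0.078/0.368 = 0.2120.

0.2120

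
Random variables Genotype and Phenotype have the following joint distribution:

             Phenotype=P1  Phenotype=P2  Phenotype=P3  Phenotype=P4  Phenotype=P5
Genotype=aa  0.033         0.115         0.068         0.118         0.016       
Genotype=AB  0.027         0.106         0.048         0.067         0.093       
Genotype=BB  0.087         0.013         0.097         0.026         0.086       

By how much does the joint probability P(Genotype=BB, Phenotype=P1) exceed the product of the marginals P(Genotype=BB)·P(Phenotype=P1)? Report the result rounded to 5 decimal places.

P(Genotype=BB) = 0.087 + 0.013 + 0.097 + 0.026 + 0.086 = 0.309.
P(Phenotype=P1) = 0.033 + 0.027 + 0.087 = 0.147.
P(Genotype=BB, Phenotype=P1) − P(Genotype=BB)P(Phenotype=P1) = 0.087 − 0.309×0.147 = 0.04158.

0.04158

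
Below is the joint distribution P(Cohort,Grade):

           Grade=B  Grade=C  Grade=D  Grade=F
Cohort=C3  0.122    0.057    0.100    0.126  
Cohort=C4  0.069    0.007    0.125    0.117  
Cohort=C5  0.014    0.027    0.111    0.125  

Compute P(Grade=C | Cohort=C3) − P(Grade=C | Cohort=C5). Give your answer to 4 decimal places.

0.0433

P(Cohort=C3) = 0.122 + 0.057 + 0.100 + 0.126 = 0.405; P(Grade=C | Cohort=C3) = 0.057/0.405 = 0.14074.
P(Cohort=C5) = 0.014 + 0.027 + 0.111 + 0.125 = 0.277; P(Grade=C | Cohort=C5) = 0.027/0.277 = 0.09747.
Difference = 0.0433.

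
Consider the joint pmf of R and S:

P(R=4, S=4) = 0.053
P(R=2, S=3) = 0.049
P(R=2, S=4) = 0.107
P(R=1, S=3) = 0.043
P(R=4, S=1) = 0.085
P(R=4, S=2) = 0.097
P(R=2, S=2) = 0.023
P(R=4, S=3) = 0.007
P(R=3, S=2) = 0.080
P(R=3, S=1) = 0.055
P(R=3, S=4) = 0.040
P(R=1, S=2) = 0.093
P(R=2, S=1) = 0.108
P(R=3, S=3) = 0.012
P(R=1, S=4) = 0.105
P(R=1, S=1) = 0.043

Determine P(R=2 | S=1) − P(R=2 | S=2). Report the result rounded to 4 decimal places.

0.2926

P(S=1) = 0.043 + 0.108 + 0.055 + 0.085 = 0.291; P(R=2 | S=1) = 0.108/0.291 = 0.37113.
P(S=2) = 0.093 + 0.023 + 0.080 + 0.097 = 0.293; P(R=2 | S=2) = 0.023/0.293 = 0.07850.
Difference = 0.2926.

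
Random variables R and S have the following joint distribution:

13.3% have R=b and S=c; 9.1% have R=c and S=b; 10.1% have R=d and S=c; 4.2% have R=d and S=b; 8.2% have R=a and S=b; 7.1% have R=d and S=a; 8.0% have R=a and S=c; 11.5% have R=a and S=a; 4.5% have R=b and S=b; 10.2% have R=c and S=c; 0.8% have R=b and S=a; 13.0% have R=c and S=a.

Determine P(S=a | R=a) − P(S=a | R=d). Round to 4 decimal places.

P(R=a) = 0.115 + 0.082 + 0.080 = 0.277; P(S=a | R=a) = 0.115/0.277 = 0.41516.
P(R=d) = 0.071 + 0.042 + 0.101 = 0.214; P(S=a | R=d) = 0.071/0.214 = 0.33178.
Difference = 0.0834.

0.0834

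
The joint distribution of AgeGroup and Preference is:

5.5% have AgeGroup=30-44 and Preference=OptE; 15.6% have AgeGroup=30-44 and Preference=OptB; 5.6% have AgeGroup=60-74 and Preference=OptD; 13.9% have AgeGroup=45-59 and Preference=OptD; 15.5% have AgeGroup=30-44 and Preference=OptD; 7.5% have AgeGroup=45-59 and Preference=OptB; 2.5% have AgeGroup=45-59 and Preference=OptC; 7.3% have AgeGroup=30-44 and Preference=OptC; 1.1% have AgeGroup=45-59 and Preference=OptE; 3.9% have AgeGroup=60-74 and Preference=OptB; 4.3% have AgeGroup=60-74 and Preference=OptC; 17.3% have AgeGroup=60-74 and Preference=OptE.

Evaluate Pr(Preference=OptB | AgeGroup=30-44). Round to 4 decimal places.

0.3554

P(AgeGroup=30-44) = 0.156 + 0.073 + 0.155 + 0.055 = 0.439.
P(Preference=OptB | AgeGroup=30-44) = 0.156/0.439 = 0.3554.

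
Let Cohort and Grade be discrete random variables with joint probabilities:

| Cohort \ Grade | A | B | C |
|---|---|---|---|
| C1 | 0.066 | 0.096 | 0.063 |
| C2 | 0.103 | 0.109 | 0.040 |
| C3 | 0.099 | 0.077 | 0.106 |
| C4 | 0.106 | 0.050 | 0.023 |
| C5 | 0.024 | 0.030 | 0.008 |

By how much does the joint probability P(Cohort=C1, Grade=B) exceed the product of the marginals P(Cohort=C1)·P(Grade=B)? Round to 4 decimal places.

0.0146

P(Cohort=C1) = 0.066 + 0.096 + 0.063 = 0.225.
P(Grade=B) = 0.096 + 0.109 + 0.077 + 0.050 + 0.030 = 0.362.
P(Cohort=C1, Grade=B) − P(Cohort=C1)P(Grade=B) = 0.096 − 0.225×0.362 = 0.0146.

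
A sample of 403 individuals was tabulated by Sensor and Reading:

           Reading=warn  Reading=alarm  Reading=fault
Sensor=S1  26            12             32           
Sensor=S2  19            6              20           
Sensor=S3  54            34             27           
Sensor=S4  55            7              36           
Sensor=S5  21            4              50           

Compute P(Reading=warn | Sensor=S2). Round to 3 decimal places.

Total with Sensor=S2: 19 + 6 + 20 = 45.
P(Reading=warn | Sensor=S2) = 19/45 = 0.422.

0.422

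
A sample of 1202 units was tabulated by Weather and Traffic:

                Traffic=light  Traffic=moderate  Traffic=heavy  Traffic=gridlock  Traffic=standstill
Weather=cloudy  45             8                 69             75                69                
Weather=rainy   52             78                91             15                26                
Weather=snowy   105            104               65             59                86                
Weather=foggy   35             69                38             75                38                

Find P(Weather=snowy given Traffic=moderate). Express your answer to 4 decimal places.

Total with Traffic=moderate: 8 + 78 + 104 + 69 = 259.
P(Weather=snowy | Traffic=moderate) = 104/259 = 0.4015.

0.4015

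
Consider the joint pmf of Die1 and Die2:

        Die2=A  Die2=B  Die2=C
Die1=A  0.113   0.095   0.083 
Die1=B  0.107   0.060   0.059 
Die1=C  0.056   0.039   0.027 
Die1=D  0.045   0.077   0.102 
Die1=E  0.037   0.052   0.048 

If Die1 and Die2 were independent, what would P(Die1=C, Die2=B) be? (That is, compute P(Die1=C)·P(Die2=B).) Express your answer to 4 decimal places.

P(Die1=C) = 0.056 + 0.039 + 0.027 = 0.122.
P(Die2=B) = 0.095 + 0.060 + 0.039 + 0.077 + 0.052 = 0.323.
Product: 0.122 × 0.323 = 0.0394.

0.0394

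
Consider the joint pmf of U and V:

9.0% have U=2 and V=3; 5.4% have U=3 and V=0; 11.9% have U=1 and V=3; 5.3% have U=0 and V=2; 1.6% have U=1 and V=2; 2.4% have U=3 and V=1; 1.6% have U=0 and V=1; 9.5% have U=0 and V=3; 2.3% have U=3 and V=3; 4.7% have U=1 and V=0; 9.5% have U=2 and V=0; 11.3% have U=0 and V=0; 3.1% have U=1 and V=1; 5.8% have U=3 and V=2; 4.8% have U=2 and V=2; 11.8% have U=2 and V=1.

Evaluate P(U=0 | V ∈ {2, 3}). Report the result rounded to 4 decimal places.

P(V=2) = 0.053 + 0.016 + 0.048 + 0.058 = 0.175.
P(V=3) = 0.095 + 0.119 + 0.090 + 0.023 = 0.327.
P(V ∈ {2, 3}) = 0.175 + 0.327 = 0.502; P(U=0, V ∈ {2, 3}) = 0.053 + 0.095 = 0.148.
P(U=0 | V ∈ {2, 3}) = 0.148/0.502 = 0.2948.

0.2948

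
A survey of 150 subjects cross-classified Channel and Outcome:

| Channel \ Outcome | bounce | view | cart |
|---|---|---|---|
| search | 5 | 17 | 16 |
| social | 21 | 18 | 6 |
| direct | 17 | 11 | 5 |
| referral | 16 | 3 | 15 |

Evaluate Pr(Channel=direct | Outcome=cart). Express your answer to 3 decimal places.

0.119

Total with Outcome=cart: 16 + 6 + 5 + 15 = 42.
P(Channel=direct | Outcome=cart) = 5/42 = 0.119.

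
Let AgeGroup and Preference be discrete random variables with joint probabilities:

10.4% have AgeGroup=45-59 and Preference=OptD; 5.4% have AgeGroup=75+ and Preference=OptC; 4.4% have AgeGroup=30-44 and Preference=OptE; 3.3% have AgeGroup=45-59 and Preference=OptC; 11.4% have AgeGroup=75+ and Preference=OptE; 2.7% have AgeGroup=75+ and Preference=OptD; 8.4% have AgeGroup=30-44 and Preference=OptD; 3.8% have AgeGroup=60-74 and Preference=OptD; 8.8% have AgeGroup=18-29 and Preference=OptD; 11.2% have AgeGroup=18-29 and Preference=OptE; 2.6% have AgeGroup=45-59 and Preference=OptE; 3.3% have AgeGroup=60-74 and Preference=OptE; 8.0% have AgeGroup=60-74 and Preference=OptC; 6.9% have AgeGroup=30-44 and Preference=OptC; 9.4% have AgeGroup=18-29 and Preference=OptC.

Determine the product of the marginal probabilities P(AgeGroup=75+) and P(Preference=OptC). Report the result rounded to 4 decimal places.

0.0644

P(AgeGroup=75+) = 0.054 + 0.027 + 0.114 = 0.195.
P(Preference=OptC) = 0.094 + 0.069 + 0.033 + 0.080 + 0.054 = 0.330.
Product: 0.195 × 0.330 = 0.0644.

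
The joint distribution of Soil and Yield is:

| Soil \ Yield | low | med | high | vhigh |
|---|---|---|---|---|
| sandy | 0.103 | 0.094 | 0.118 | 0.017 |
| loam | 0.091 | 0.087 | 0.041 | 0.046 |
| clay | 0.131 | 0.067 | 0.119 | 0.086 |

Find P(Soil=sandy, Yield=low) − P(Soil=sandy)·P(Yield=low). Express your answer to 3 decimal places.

P(Soil=sandy) = 0.103 + 0.094 + 0.118 + 0.017 = 0.332.
P(Yield=low) = 0.103 + 0.091 + 0.131 = 0.325.
P(Soil=sandy, Yield=low) − P(Soil=sandy)P(Yield=low) = 0.103 − 0.332×0.325 = -0.005.

-0.005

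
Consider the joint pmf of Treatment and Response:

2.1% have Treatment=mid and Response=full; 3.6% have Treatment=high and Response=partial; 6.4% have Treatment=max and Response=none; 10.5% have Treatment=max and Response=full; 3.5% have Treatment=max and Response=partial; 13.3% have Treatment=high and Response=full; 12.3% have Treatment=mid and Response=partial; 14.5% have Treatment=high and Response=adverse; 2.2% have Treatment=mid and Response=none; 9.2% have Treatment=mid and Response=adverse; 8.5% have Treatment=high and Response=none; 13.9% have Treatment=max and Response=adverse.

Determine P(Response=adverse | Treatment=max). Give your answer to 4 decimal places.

P(Treatment=max) = 0.064 + 0.035 + 0.105 + 0.139 = 0.343.
P(Response=adverse | Treatment=max) = 0.139/0.343 = 0.4052.

0.4052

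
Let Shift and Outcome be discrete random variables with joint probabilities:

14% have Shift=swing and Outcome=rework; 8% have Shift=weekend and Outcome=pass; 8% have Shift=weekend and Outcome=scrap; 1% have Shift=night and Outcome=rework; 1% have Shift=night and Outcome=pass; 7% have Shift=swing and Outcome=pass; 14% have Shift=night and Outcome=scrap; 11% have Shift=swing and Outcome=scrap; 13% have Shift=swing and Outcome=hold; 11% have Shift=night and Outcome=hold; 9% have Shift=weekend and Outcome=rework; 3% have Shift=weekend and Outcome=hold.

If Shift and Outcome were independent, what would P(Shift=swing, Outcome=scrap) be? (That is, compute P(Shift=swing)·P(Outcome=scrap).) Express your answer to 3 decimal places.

P(Shift=swing) = 0.07 + 0.14 + 0.11 + 0.13 = 0.45.
P(Outcome=scrap) = 0.11 + 0.14 + 0.08 = 0.33.
Product: 0.45 × 0.33 = 0.149.

0.149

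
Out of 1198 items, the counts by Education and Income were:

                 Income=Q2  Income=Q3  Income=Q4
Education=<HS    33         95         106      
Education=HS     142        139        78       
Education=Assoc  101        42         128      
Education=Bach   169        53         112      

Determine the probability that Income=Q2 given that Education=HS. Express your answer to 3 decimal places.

0.396

Total with Education=HS: 142 + 139 + 78 = 359.
P(Income=Q2 | Education=HS) = 142/359 = 0.396.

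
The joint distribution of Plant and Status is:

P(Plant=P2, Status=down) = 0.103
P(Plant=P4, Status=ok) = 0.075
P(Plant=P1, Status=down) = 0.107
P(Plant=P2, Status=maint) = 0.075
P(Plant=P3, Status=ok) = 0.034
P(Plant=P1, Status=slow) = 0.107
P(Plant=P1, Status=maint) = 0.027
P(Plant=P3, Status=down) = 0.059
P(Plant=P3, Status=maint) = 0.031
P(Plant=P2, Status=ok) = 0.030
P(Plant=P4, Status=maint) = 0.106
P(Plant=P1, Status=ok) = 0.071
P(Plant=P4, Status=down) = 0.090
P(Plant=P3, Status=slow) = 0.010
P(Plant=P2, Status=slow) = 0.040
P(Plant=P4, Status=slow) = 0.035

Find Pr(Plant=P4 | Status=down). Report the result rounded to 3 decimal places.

P(Status=down) = 0.107 + 0.103 + 0.059 + 0.090 = 0.359.
P(Plant=P4 | Status=down) = 0.090/0.359 = 0.251.

0.251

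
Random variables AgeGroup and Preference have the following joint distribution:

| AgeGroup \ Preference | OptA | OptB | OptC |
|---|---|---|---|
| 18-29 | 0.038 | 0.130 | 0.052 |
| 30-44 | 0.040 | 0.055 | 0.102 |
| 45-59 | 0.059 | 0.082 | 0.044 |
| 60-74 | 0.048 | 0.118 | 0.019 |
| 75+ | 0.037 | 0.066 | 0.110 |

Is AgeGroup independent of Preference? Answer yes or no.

no

P(AgeGroup=60-74) = 0.185 and P(Preference=OptC) = 0.327, so their product is 0.06050, but P(AgeGroup=60-74, Preference=OptC) = 0.019. Since these differ, AgeGroup and Preference are not independent.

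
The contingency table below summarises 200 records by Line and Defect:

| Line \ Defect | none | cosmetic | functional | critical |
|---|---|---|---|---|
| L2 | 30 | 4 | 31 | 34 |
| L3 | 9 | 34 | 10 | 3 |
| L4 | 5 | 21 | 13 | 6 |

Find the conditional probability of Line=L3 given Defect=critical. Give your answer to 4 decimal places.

0.0698

Total with Defect=critical: 34 + 3 + 6 = 43.
P(Line=L3 | Defect=critical) = 3/43 = 0.0698.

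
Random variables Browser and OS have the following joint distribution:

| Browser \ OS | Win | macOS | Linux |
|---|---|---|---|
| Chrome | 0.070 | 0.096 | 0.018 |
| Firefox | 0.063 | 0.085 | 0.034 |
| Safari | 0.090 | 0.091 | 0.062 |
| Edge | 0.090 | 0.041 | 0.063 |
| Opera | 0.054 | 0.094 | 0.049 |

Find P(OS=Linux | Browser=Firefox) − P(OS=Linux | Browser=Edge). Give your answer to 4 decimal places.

-0.1379

P(Browser=Firefox) = 0.063 + 0.085 + 0.034 = 0.182; P(OS=Linux | Browser=Firefox) = 0.034/0.182 = 0.18681.
P(Browser=Edge) = 0.090 + 0.041 + 0.063 = 0.194; P(OS=Linux | Browser=Edge) = 0.063/0.194 = 0.32474.
Difference = -0.1379.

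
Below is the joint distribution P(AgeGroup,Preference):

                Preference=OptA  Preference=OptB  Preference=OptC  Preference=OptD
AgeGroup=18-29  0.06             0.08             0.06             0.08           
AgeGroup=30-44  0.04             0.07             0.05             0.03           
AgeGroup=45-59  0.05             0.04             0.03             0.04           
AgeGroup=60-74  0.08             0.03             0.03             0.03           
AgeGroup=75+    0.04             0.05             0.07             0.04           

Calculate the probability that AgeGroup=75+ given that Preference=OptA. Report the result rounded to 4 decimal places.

0.1481

P(Preference=OptA) = 0.06 + 0.04 + 0.05 + 0.08 + 0.04 = 0.27.
P(AgeGroup=75+ | Preference=OptA) = 0.04/0.27 = 0.1481.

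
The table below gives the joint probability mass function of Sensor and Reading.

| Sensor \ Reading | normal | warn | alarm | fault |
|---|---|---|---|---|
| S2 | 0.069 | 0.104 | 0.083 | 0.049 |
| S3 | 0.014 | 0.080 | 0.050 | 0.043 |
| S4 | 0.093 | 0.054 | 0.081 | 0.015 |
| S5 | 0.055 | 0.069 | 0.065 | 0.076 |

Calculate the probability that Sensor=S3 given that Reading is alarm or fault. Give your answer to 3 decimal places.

0.201

P(Reading=alarm) = 0.083 + 0.050 + 0.081 + 0.065 = 0.279.
P(Reading=fault) = 0.049 + 0.043 + 0.015 + 0.076 = 0.183.
P(Reading ∈ {alarm, fault}) = 0.279 + 0.183 = 0.462; P(Sensor=S3, Reading ∈ {alarm, fault}) = 0.050 + 0.043 = 0.093.
P(Sensor=S3 | Reading ∈ {alarm, fault}) = 0.093/0.462 = 0.201.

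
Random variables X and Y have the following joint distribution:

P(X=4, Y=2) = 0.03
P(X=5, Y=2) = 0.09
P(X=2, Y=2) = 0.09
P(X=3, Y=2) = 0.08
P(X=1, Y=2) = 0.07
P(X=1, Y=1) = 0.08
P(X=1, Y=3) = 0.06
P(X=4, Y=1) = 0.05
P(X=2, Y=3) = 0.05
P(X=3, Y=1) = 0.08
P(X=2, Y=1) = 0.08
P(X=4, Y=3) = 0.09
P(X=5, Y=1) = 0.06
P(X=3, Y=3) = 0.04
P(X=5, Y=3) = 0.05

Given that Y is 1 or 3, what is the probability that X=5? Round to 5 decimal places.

0.17188

P(Y=1) = 0.08 + 0.08 + 0.08 + 0.05 + 0.06 = 0.35.
P(Y=3) = 0.06 + 0.05 + 0.04 + 0.09 + 0.05 = 0.29.
P(Y ∈ {1, 3}) = 0.35 + 0.29 = 0.64; P(X=5, Y ∈ {1, 3}) = 0.06 + 0.05 = 0.11.
P(X=5 | Y ∈ {1, 3}) = 0.11/0.64 = 0.17188.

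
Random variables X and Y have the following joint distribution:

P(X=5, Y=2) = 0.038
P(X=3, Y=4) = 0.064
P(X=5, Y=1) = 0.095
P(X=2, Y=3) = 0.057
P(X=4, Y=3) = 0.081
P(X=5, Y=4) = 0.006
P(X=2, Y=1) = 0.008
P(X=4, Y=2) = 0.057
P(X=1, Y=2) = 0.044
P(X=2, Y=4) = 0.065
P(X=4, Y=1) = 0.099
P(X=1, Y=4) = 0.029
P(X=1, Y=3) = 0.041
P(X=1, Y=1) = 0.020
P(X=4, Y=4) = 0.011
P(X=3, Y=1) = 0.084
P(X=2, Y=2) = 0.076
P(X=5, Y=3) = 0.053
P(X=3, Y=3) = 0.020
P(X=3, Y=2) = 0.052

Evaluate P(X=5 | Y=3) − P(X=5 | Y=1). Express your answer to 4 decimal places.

-0.1001

P(Y=3) = 0.041 + 0.057 + 0.020 + 0.081 + 0.053 = 0.252; P(X=5 | Y=3) = 0.053/0.252 = 0.21032.
P(Y=1) = 0.020 + 0.008 + 0.084 + 0.099 + 0.095 = 0.306; P(X=5 | Y=1) = 0.095/0.306 = 0.31046.
Difference = -0.1001.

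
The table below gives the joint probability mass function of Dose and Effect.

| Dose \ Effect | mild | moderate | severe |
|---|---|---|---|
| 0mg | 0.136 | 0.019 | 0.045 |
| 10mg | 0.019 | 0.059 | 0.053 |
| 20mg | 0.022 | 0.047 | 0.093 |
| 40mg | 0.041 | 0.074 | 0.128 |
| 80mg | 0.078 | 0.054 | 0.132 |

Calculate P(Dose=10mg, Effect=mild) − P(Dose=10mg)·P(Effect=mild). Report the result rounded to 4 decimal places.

P(Dose=10mg) = 0.019 + 0.059 + 0.053 = 0.131.
P(Effect=mild) = 0.136 + 0.019 + 0.022 + 0.041 + 0.078 = 0.296.
P(Dose=10mg, Effect=mild) − P(Dose=10mg)P(Effect=mild) = 0.019 − 0.131×0.296 = -0.0198.

-0.0198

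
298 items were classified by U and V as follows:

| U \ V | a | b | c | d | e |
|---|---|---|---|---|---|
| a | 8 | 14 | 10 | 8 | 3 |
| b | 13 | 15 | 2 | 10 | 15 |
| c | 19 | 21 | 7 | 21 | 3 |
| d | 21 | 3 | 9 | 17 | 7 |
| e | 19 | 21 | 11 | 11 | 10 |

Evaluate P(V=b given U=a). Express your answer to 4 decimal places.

0.3256

Total with U=a: 8 + 14 + 10 + 8 + 3 = 43.
P(V=b | U=a) = 14/43 = 0.3256.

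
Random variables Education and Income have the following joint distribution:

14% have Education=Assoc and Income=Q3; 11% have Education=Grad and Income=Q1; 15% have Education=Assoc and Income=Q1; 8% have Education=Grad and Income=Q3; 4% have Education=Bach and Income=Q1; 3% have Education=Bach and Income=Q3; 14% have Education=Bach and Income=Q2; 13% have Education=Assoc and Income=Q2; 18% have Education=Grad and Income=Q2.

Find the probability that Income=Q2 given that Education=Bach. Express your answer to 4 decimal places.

0.6667

P(Education=Bach) = 0.04 + 0.14 + 0.03 = 0.21.
P(Income=Q2 | Education=Bach) = 0.14/0.21 = 0.6667.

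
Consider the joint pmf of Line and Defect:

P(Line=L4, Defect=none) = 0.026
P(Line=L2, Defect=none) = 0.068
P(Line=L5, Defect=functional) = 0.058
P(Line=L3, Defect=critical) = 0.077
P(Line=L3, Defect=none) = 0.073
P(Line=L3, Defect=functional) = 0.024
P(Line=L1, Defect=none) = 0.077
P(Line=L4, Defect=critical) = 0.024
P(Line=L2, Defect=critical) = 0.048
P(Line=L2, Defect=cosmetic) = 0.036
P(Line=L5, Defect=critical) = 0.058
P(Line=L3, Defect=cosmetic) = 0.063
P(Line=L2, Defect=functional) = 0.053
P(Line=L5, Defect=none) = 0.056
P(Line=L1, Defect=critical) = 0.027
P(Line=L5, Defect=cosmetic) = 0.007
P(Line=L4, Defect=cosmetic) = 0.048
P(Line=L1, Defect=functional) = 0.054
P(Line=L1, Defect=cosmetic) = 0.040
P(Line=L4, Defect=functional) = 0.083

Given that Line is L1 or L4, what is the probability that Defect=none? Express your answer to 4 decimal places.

0.2718

P(Line=L1) = 0.077 + 0.040 + 0.054 + 0.027 = 0.198.
P(Line=L4) = 0.026 + 0.048 + 0.083 + 0.024 = 0.181.
P(Line ∈ {L1, L4}) = 0.198 + 0.181 = 0.379; P(Defect=none, Line ∈ {L1, L4}) = 0.077 + 0.026 = 0.103.
P(Defect=none | Line ∈ {L1, L4}) = 0.103/0.379 = 0.2718.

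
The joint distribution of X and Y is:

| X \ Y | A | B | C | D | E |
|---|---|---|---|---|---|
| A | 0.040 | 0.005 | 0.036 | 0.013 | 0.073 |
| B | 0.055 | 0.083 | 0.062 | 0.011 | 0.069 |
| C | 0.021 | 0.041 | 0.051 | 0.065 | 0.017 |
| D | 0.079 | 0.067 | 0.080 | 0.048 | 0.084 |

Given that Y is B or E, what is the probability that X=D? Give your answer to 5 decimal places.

P(Y=B) = 0.005 + 0.083 + 0.041 + 0.067 = 0.196.
P(Y=E) = 0.073 + 0.069 + 0.017 + 0.084 = 0.243.
P(Y ∈ {B, E}) = 0.196 + 0.243 = 0.439; P(X=D, Y ∈ {B, E}) = 0.067 + 0.084 = 0.151.
P(X=D | Y ∈ {B, E}) = 0.151/0.439 = 0.34396.

0.34396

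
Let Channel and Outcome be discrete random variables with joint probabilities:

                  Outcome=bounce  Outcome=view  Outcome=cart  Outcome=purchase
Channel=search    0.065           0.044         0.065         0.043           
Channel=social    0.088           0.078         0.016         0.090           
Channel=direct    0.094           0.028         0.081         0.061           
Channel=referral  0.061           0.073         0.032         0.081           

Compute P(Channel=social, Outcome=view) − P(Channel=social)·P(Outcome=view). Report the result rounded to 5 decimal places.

0.01734

P(Channel=social) = 0.088 + 0.078 + 0.016 + 0.090 = 0.272.
P(Outcome=view) = 0.044 + 0.078 + 0.028 + 0.073 = 0.223.
P(Channel=social, Outcome=view) − P(Channel=social)P(Outcome=view) = 0.078 − 0.272×0.223 = 0.01734.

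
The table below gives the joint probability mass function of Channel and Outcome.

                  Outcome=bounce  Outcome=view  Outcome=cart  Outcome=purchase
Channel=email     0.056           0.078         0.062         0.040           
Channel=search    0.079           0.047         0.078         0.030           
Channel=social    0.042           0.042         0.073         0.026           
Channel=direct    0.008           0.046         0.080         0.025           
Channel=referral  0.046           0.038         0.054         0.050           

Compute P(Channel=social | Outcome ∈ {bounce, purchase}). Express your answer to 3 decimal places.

P(Outcome=bounce) = 0.056 + 0.079 + 0.042 + 0.008 + 0.046 = 0.231.
P(Outcome=purchase) = 0.040 + 0.030 + 0.026 + 0.025 + 0.050 = 0.171.
P(Outcome ∈ {bounce, purchase}) = 0.231 + 0.171 = 0.402; P(Channel=social, Outcome ∈ {bounce, purchase}) = 0.042 + 0.026 = 0.068.
P(Channel=social | Outcome ∈ {bounce, purchase}) = 0.068/0.402 = 0.169.

0.169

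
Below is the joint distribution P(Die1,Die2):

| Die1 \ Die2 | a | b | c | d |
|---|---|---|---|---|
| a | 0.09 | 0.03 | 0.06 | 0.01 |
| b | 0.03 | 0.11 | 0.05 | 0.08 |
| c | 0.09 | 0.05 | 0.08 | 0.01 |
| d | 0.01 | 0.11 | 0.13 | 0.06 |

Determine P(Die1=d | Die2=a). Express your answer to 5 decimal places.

P(Die2=a) = 0.09 + 0.03 + 0.09 + 0.01 = 0.22.
P(Die1=d | Die2=a) = 0.01/0.22 = 0.04545.

0.04545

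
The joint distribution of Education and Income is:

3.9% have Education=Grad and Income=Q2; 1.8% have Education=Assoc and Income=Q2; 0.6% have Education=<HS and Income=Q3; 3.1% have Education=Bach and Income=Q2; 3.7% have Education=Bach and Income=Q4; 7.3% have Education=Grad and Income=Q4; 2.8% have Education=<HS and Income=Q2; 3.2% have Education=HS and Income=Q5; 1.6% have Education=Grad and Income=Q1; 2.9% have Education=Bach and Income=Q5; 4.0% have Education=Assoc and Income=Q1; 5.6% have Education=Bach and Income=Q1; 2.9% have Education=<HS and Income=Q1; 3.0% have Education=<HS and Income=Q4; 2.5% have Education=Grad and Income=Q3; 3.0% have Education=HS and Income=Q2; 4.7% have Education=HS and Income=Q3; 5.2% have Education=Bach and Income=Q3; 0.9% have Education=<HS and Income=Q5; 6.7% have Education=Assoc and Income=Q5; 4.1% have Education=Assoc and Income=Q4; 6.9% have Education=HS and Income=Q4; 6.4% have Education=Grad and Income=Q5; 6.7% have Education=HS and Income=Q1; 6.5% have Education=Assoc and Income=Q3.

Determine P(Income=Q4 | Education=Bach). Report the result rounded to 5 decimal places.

P(Education=Bach) = 0.056 + 0.031 + 0.052 + 0.037 + 0.029 = 0.205.
P(Income=Q4 | Education=Bach) = 0.037/0.205 = 0.18049.

0.18049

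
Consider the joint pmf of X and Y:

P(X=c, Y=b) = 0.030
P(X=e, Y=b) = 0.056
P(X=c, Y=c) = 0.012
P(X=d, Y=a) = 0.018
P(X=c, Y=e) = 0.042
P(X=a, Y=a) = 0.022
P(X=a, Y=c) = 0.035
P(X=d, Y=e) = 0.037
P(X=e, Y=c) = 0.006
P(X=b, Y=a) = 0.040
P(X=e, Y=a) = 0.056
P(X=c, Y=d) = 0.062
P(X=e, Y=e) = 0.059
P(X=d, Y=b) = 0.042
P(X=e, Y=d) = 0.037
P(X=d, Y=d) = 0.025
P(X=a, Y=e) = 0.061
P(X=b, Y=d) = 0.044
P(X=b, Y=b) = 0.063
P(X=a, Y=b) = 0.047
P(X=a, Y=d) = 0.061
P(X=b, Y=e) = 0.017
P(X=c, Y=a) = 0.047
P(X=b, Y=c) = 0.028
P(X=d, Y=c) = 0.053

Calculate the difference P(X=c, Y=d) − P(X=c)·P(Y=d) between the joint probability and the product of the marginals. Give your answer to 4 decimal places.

0.0178

P(X=c) = 0.047 + 0.030 + 0.012 + 0.062 + 0.042 = 0.193.
P(Y=d) = 0.061 + 0.044 + 0.062 + 0.025 + 0.037 = 0.229.
P(X=c, Y=d) − P(X=c)P(Y=d) = 0.062 − 0.193×0.229 = 0.0178.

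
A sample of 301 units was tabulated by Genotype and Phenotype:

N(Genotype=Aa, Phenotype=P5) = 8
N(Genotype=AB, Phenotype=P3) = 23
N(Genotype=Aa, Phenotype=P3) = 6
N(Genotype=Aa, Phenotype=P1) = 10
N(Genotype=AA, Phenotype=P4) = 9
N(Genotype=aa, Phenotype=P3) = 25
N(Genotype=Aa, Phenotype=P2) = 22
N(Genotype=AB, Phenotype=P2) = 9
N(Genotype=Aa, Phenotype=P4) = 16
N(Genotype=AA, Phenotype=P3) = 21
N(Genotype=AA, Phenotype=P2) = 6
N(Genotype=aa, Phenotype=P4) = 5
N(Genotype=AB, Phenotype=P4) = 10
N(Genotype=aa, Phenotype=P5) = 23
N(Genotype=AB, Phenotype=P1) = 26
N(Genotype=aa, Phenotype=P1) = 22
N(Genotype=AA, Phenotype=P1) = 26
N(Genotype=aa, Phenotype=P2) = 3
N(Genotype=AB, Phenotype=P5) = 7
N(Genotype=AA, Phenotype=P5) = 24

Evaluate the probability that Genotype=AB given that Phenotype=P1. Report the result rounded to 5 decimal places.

0.30952

Total with Phenotype=P1: 26 + 10 + 22 + 26 = 84.
P(Genotype=AB | Phenotype=P1) = 26/84 = 0.30952.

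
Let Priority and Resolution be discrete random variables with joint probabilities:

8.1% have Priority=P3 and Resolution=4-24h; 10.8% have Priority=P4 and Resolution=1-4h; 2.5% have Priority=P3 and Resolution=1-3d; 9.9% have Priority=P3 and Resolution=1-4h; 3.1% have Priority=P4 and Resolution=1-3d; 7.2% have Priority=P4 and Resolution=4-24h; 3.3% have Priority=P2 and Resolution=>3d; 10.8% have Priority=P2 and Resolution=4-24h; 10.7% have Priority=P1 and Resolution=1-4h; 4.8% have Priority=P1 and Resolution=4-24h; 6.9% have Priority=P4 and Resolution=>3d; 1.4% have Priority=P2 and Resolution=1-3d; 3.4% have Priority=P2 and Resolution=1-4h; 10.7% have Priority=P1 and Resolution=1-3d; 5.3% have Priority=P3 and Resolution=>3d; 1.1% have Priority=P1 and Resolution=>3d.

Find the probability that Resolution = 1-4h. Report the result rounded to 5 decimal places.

P(Resolution=1-4h) = 0.107 + 0.034 + 0.099 + 0.108 = 0.348.

0.34800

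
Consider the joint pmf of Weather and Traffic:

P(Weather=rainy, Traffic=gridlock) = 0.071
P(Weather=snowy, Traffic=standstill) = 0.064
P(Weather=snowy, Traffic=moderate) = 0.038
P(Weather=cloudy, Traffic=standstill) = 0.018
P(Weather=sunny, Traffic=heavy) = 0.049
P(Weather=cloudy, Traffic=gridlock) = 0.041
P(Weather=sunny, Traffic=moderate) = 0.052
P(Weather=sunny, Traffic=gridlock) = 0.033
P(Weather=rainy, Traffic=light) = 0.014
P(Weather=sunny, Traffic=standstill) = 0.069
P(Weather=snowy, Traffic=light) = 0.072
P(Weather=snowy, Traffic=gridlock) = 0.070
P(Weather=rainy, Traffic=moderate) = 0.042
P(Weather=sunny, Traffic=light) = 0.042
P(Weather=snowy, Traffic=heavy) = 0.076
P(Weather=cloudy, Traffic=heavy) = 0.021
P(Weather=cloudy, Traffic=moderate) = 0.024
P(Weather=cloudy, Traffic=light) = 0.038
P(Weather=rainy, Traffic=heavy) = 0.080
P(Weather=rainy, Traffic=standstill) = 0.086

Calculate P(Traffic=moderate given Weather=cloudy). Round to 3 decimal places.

P(Weather=cloudy) = 0.038 + 0.024 + 0.021 + 0.041 + 0.018 = 0.142.
P(Traffic=moderate | Weather=cloudy) = 0.024/0.142 = 0.169.

0.169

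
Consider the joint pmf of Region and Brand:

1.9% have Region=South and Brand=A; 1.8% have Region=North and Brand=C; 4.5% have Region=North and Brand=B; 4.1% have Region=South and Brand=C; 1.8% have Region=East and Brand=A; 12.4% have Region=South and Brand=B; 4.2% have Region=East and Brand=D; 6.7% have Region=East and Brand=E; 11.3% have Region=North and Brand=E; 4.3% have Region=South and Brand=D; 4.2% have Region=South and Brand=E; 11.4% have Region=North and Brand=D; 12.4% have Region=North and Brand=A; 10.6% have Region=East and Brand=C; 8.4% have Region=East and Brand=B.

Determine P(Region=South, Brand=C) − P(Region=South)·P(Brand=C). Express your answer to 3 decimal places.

-0.003

P(Region=South) = 0.019 + 0.124 + 0.041 + 0.043 + 0.042 = 0.269.
P(Brand=C) = 0.018 + 0.041 + 0.106 = 0.165.
P(Region=South, Brand=C) − P(Region=South)P(Brand=C) = 0.041 − 0.269×0.165 = -0.003.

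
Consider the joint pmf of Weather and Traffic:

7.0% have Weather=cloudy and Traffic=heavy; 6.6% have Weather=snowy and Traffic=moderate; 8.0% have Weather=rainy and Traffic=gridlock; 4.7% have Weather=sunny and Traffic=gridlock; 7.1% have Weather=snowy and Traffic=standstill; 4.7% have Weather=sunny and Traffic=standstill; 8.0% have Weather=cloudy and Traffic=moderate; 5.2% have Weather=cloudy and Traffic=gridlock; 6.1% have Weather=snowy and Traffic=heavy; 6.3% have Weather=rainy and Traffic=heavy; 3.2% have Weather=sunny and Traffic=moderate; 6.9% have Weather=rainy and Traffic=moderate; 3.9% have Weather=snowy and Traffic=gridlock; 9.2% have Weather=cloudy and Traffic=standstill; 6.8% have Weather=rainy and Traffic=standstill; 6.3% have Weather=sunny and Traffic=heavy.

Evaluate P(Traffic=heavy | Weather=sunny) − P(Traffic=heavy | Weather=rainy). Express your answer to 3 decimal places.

P(Weather=sunny) = 0.032 + 0.063 + 0.047 + 0.047 = 0.189; P(Traffic=heavy | Weather=sunny) = 0.063/0.189 = 0.3333.
P(Weather=rainy) = 0.069 + 0.063 + 0.080 + 0.068 = 0.280; P(Traffic=heavy | Weather=rainy) = 0.063/0.280 = 0.2250.
Difference = 0.108.

0.108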